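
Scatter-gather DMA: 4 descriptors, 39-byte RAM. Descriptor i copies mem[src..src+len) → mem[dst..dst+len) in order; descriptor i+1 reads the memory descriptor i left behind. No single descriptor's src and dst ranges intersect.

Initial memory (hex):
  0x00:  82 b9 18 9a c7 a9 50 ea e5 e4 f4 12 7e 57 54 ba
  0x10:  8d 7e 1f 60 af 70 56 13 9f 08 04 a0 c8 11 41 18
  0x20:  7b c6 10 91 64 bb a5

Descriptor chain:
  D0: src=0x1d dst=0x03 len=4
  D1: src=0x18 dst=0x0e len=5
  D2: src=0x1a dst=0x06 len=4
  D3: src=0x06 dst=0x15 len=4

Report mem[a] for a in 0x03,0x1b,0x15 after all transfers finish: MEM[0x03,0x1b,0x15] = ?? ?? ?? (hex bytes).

MEM[0x03,0x1b,0x15] = 11 a0 04

D0: mem[0x03..0x06] <- [11 41 18 7b]
D1: mem[0x0e..0x12] <- [9f 08 04 a0 c8]
D2: mem[0x06..0x09] <- [04 a0 c8 11]
D3: mem[0x15..0x18] <- [04 a0 c8 11]
query mem[0x03]=0x11, mem[0x1b]=0xa0, mem[0x15]=0x04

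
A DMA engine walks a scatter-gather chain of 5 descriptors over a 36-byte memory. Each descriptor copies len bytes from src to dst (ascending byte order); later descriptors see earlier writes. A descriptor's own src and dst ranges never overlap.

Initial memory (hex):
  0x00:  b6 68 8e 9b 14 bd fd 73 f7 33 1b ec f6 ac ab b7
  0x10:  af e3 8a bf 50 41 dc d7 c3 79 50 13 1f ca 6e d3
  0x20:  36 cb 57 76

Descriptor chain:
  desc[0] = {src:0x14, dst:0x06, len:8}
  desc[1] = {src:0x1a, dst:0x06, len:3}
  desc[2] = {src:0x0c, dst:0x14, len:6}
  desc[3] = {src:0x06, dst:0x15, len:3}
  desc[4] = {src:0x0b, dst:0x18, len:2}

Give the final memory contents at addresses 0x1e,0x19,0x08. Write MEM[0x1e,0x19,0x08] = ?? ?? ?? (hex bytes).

MEM[0x1e,0x19,0x08] = 6e 50 1f

[0] 0x14->0x06 len=8 : 50 41 dc d7 c3 79 50 13
[1] 0x1a->0x06 len=3 : 50 13 1f
[2] 0x0c->0x14 len=6 : 50 13 ab b7 af e3
[3] 0x06->0x15 len=3 : 50 13 1f
[4] 0x0b->0x18 len=2 : 79 50
query mem[0x1e]=0x6e, mem[0x19]=0x50, mem[0x08]=0x1f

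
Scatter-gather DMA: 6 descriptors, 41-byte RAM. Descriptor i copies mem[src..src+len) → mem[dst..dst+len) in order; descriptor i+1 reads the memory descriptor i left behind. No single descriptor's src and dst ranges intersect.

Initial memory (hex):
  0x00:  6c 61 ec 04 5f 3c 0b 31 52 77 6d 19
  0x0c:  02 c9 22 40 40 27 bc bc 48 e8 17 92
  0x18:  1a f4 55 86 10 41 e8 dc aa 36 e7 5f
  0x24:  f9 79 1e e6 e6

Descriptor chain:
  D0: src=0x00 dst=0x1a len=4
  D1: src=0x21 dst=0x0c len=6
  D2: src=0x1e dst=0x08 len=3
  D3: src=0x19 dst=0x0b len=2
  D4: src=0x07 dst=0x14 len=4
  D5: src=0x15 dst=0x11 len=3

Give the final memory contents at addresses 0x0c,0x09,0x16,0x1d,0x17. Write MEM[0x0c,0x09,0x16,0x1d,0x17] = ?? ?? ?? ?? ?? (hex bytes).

MEM[0x0c,0x09,0x16,0x1d,0x17] = 6c dc dc 04 aa

[0] 0x00->0x1a len=4 : 6c 61 ec 04
[1] 0x21->0x0c len=6 : 36 e7 5f f9 79 1e
[2] 0x1e->0x08 len=3 : e8 dc aa
[3] 0x19->0x0b len=2 : f4 6c
[4] 0x07->0x14 len=4 : 31 e8 dc aa
[5] 0x15->0x11 len=3 : e8 dc aa
query mem[0x0c]=0x6c, mem[0x09]=0xdc, mem[0x16]=0xdc, mem[0x1d]=0x04, mem[0x17]=0xaa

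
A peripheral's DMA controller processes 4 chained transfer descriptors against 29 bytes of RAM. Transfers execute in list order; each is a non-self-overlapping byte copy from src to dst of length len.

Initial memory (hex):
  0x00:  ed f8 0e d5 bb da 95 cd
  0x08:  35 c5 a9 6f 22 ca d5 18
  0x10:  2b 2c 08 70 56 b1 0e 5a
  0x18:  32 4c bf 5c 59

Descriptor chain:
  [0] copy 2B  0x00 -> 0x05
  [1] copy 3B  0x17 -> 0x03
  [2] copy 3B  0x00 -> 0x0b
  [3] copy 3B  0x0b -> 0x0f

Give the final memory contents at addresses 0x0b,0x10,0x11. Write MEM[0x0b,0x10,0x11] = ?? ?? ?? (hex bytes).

MEM[0x0b,0x10,0x11] = ed f8 0e

D0: mem[0x05..0x06] <- [ed f8]
D1: mem[0x03..0x05] <- [5a 32 4c]
D2: mem[0x0b..0x0d] <- [ed f8 0e]
D3: mem[0x0f..0x11] <- [ed f8 0e]
query mem[0x0b]=0xed, mem[0x10]=0xf8, mem[0x11]=0x0e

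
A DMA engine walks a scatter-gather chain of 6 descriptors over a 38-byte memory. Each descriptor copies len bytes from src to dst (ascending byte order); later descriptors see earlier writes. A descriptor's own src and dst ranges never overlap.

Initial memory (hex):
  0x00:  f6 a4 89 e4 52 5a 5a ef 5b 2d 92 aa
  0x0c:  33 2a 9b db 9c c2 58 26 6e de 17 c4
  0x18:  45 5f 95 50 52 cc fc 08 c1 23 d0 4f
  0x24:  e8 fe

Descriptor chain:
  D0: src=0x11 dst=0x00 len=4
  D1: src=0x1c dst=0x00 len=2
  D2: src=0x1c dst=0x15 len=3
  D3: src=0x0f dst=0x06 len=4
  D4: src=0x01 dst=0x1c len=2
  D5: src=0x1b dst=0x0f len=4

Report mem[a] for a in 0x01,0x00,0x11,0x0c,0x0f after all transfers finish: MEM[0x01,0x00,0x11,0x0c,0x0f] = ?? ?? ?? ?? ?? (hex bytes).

  after D0: wrote 4B at 0x00 = c258266e
  after D1: wrote 2B at 0x00 = 52cc
  after D2: wrote 3B at 0x15 = 52ccfc
  after D3: wrote 4B at 0x06 = db9cc258
  after D4: wrote 2B at 0x1c = cc26
  after D5: wrote 4B at 0x0f = 50cc26fc
query mem[0x01]=0xcc, mem[0x00]=0x52, mem[0x11]=0x26, mem[0x0c]=0x33, mem[0x0f]=0x50

MEM[0x01,0x00,0x11,0x0c,0x0f] = cc 52 26 33 50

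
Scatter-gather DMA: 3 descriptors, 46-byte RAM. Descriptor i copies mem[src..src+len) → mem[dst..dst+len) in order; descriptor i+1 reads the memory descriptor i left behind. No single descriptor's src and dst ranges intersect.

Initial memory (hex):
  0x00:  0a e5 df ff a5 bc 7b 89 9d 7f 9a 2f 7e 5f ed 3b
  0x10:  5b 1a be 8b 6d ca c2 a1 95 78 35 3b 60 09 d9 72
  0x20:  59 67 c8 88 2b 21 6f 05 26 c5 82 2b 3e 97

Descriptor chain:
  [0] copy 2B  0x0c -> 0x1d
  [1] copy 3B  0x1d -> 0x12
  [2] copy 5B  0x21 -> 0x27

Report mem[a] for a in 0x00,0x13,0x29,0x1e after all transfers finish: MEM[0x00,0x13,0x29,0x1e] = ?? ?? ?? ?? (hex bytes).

MEM[0x00,0x13,0x29,0x1e] = 0a 5f 88 5f

[0] 0x0c->0x1d len=2 : 7e 5f
[1] 0x1d->0x12 len=3 : 7e 5f 72
[2] 0x21->0x27 len=5 : 67 c8 88 2b 21
query mem[0x00]=0x0a, mem[0x13]=0x5f, mem[0x29]=0x88, mem[0x1e]=0x5f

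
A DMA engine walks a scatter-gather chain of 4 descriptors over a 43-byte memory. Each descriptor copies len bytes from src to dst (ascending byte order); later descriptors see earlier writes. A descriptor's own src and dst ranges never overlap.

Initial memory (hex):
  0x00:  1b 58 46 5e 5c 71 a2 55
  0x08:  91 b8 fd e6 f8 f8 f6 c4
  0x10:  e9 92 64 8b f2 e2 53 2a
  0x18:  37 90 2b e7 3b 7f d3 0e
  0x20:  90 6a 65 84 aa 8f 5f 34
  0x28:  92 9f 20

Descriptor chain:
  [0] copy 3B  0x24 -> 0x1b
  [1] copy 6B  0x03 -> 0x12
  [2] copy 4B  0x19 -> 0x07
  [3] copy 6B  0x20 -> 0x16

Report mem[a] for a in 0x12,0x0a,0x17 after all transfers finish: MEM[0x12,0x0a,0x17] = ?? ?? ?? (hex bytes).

  after D0: wrote 3B at 0x1b = aa8f5f
  after D1: wrote 6B at 0x12 = 5e5c71a25591
  after D2: wrote 4B at 0x07 = 902baa8f
  after D3: wrote 6B at 0x16 = 906a6584aa8f
query mem[0x12]=0x5e, mem[0x0a]=0x8f, mem[0x17]=0x6a

MEM[0x12,0x0a,0x17] = 5e 8f 6a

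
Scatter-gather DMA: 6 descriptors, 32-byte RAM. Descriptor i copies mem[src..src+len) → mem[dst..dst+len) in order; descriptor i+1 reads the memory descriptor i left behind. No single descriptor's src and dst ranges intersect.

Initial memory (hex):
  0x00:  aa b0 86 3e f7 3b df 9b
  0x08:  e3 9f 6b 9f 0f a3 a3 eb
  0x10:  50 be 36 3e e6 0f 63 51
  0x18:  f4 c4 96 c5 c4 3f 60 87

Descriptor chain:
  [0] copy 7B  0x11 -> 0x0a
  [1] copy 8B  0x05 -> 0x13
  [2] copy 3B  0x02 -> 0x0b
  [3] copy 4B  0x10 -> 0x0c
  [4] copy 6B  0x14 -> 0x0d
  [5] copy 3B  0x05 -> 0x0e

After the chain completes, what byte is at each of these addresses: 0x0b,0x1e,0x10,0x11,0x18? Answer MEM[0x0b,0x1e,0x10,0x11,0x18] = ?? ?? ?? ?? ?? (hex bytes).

D0: mem[0x0a..0x10] <- [be 36 3e e6 0f 63 51]
D1: mem[0x13..0x1a] <- [3b df 9b e3 9f be 36 3e]
D2: mem[0x0b..0x0d] <- [86 3e f7]
D3: mem[0x0c..0x0f] <- [51 be 36 3b]
D4: mem[0x0d..0x12] <- [df 9b e3 9f be 36]
D5: mem[0x0e..0x10] <- [3b df 9b]
query mem[0x0b]=0x86, mem[0x1e]=0x60, mem[0x10]=0x9b, mem[0x11]=0xbe, mem[0x18]=0xbe

MEM[0x0b,0x1e,0x10,0x11,0x18] = 86 60 9b be be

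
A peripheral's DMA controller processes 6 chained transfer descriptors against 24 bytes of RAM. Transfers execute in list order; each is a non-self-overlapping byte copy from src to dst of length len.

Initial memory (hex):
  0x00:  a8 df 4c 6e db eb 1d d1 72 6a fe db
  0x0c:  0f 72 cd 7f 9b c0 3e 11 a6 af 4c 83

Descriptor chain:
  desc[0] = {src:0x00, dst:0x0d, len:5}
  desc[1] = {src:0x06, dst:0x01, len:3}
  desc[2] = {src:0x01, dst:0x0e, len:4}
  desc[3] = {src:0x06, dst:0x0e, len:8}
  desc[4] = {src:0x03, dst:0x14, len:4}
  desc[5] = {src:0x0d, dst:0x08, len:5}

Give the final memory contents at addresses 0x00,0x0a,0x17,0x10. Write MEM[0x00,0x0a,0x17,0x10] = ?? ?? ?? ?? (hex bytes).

MEM[0x00,0x0a,0x17,0x10] = a8 d1 1d 72

[0] 0x00->0x0d len=5 : a8 df 4c 6e db
[1] 0x06->0x01 len=3 : 1d d1 72
[2] 0x01->0x0e len=4 : 1d d1 72 db
[3] 0x06->0x0e len=8 : 1d d1 72 6a fe db 0f a8
[4] 0x03->0x14 len=4 : 72 db eb 1d
[5] 0x0d->0x08 len=5 : a8 1d d1 72 6a
query mem[0x00]=0xa8, mem[0x0a]=0xd1, mem[0x17]=0x1d, mem[0x10]=0x72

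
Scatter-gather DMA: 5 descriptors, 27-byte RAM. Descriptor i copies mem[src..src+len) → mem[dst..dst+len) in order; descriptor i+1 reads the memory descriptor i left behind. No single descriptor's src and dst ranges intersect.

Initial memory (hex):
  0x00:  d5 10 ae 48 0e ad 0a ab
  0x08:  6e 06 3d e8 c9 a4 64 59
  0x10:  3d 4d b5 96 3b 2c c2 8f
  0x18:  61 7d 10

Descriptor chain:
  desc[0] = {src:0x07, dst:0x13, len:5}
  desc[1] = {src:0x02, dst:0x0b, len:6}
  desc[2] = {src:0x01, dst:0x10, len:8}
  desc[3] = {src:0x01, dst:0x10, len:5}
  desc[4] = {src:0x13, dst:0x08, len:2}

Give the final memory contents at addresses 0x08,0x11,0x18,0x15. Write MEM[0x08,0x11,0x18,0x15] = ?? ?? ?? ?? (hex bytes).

MEM[0x08,0x11,0x18,0x15] = 0e ae 61 0a

D0: mem[0x13..0x17] <- [ab 6e 06 3d e8]
D1: mem[0x0b..0x10] <- [ae 48 0e ad 0a ab]
D2: mem[0x10..0x17] <- [10 ae 48 0e ad 0a ab 6e]
D3: mem[0x10..0x14] <- [10 ae 48 0e ad]
D4: mem[0x08..0x09] <- [0e ad]
query mem[0x08]=0x0e, mem[0x11]=0xae, mem[0x18]=0x61, mem[0x15]=0x0a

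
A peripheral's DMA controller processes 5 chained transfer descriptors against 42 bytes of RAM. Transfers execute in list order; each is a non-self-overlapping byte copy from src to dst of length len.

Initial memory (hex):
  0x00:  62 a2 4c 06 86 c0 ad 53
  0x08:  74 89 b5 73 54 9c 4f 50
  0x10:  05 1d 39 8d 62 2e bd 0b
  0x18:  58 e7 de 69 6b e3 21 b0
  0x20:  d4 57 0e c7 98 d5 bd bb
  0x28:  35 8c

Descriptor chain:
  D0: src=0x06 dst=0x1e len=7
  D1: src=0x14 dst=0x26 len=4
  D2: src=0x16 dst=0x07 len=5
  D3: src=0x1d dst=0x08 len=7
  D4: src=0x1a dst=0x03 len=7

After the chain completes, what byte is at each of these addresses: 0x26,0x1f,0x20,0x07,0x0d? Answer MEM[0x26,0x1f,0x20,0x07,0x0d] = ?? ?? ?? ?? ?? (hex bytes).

MEM[0x26,0x1f,0x20,0x07,0x0d] = 62 53 74 ad b5

D0: mem[0x1e..0x24] <- [ad 53 74 89 b5 73 54]
D1: mem[0x26..0x29] <- [62 2e bd 0b]
D2: mem[0x07..0x0b] <- [bd 0b 58 e7 de]
D3: mem[0x08..0x0e] <- [e3 ad 53 74 89 b5 73]
D4: mem[0x03..0x09] <- [de 69 6b e3 ad 53 74]
query mem[0x26]=0x62, mem[0x1f]=0x53, mem[0x20]=0x74, mem[0x07]=0xad, mem[0x0d]=0xb5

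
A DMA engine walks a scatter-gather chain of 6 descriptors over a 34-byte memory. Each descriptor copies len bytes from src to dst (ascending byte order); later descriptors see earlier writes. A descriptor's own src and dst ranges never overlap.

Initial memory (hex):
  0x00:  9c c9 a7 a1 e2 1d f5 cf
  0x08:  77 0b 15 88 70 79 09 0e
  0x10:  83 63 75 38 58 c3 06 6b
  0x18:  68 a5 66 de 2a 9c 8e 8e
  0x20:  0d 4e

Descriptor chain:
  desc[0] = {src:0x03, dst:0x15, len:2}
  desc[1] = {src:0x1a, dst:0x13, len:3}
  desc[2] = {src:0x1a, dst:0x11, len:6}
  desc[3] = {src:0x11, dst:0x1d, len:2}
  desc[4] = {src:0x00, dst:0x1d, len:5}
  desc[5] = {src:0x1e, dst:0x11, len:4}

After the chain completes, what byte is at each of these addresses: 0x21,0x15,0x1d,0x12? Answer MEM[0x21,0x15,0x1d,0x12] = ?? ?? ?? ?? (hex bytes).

MEM[0x21,0x15,0x1d,0x12] = e2 8e 9c a7

#0 dst[0x15+2] := {0xa1,0xe2}
#1 dst[0x13+3] := {0x66,0xde,0x2a}
#2 dst[0x11+6] := {0x66,0xde,0x2a,0x9c,0x8e,0x8e}
#3 dst[0x1d+2] := {0x66,0xde}
#4 dst[0x1d+5] := {0x9c,0xc9,0xa7,0xa1,0xe2}
#5 dst[0x11+4] := {0xc9,0xa7,0xa1,0xe2}
query mem[0x21]=0xe2, mem[0x15]=0x8e, mem[0x1d]=0x9c, mem[0x12]=0xa7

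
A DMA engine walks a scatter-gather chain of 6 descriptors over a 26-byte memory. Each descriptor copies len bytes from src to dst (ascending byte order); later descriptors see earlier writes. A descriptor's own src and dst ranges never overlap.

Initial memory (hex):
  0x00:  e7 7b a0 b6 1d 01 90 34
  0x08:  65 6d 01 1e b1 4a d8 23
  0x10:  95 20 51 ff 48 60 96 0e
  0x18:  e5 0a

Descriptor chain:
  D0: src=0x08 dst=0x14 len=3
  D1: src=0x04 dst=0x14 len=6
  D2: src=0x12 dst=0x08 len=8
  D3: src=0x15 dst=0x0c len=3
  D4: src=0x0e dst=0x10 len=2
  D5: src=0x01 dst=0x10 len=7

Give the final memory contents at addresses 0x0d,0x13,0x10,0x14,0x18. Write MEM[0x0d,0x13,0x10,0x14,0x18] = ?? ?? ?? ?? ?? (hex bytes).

[0] 0x08->0x14 len=3 : 65 6d 01
[1] 0x04->0x14 len=6 : 1d 01 90 34 65 6d
[2] 0x12->0x08 len=8 : 51 ff 1d 01 90 34 65 6d
[3] 0x15->0x0c len=3 : 01 90 34
[4] 0x0e->0x10 len=2 : 34 6d
[5] 0x01->0x10 len=7 : 7b a0 b6 1d 01 90 34
query mem[0x0d]=0x90, mem[0x13]=0x1d, mem[0x10]=0x7b, mem[0x14]=0x01, mem[0x18]=0x65

MEM[0x0d,0x13,0x10,0x14,0x18] = 90 1d 7b 01 65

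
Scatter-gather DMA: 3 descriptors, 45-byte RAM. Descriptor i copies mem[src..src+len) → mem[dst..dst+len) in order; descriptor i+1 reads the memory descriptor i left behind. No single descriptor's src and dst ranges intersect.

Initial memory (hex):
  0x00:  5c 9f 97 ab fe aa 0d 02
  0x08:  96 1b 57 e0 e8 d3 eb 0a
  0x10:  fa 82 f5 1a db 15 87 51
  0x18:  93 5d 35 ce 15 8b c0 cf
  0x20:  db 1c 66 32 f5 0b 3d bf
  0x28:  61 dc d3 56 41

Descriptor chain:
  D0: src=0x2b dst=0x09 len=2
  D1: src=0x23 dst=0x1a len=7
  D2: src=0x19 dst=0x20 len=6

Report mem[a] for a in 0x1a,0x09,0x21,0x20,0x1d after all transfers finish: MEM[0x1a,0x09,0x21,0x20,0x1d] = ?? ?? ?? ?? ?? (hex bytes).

D0: mem[0x09..0x0a] <- [56 41]
D1: mem[0x1a..0x20] <- [32 f5 0b 3d bf 61 dc]
D2: mem[0x20..0x25] <- [5d 32 f5 0b 3d bf]
query mem[0x1a]=0x32, mem[0x09]=0x56, mem[0x21]=0x32, mem[0x20]=0x5d, mem[0x1d]=0x3d

MEM[0x1a,0x09,0x21,0x20,0x1d] = 32 56 32 5d 3d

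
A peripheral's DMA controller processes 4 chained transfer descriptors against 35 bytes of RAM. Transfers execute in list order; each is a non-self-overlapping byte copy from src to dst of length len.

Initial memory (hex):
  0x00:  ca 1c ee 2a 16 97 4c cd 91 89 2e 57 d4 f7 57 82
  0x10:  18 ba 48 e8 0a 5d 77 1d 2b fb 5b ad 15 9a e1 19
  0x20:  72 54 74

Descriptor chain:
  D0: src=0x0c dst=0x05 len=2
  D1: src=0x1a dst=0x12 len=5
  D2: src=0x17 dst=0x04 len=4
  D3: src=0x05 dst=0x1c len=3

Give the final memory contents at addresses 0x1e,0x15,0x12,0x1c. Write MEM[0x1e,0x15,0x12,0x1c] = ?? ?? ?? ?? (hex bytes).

MEM[0x1e,0x15,0x12,0x1c] = 5b 9a 5b 2b

#0 dst[0x05+2] := {0xd4,0xf7}
#1 dst[0x12+5] := {0x5b,0xad,0x15,0x9a,0xe1}
#2 dst[0x04+4] := {0x1d,0x2b,0xfb,0x5b}
#3 dst[0x1c+3] := {0x2b,0xfb,0x5b}
query mem[0x1e]=0x5b, mem[0x15]=0x9a, mem[0x12]=0x5b, mem[0x1c]=0x2b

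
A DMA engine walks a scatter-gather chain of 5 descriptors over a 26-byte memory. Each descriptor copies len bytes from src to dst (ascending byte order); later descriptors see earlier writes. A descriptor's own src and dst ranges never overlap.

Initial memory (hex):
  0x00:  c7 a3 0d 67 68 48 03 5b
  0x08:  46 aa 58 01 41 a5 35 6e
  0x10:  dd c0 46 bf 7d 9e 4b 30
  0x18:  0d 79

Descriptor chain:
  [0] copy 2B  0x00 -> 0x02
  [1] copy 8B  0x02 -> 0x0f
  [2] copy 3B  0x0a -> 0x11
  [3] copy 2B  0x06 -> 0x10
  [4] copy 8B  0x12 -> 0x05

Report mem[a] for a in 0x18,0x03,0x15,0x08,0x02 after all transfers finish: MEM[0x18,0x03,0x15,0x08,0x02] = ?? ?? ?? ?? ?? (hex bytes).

MEM[0x18,0x03,0x15,0x08,0x02] = 0d a3 46 46 c7

[0] 0x00->0x02 len=2 : c7 a3
[1] 0x02->0x0f len=8 : c7 a3 68 48 03 5b 46 aa
[2] 0x0a->0x11 len=3 : 58 01 41
[3] 0x06->0x10 len=2 : 03 5b
[4] 0x12->0x05 len=8 : 01 41 5b 46 aa 30 0d 79
query mem[0x18]=0x0d, mem[0x03]=0xa3, mem[0x15]=0x46, mem[0x08]=0x46, mem[0x02]=0xc7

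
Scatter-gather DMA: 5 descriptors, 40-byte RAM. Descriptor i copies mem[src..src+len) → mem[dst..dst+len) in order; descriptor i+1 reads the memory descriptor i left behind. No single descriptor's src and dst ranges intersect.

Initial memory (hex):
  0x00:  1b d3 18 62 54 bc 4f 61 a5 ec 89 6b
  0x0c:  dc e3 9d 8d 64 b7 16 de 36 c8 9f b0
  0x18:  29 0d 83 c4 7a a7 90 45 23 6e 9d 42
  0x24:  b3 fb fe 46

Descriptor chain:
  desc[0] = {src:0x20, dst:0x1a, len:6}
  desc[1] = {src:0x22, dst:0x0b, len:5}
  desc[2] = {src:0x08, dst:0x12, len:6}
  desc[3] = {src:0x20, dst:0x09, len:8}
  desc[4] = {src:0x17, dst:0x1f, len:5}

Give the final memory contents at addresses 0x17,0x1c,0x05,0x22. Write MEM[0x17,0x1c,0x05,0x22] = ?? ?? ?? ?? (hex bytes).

MEM[0x17,0x1c,0x05,0x22] = b3 9d bc 23

  after D0: wrote 6B at 0x1a = 236e9d42b3fb
  after D1: wrote 5B at 0x0b = 9d42b3fbfe
  after D2: wrote 6B at 0x12 = a5ec899d42b3
  after D3: wrote 8B at 0x09 = 236e9d42b3fbfe46
  after D4: wrote 5B at 0x1f = b3290d236e
query mem[0x17]=0xb3, mem[0x1c]=0x9d, mem[0x05]=0xbc, mem[0x22]=0x23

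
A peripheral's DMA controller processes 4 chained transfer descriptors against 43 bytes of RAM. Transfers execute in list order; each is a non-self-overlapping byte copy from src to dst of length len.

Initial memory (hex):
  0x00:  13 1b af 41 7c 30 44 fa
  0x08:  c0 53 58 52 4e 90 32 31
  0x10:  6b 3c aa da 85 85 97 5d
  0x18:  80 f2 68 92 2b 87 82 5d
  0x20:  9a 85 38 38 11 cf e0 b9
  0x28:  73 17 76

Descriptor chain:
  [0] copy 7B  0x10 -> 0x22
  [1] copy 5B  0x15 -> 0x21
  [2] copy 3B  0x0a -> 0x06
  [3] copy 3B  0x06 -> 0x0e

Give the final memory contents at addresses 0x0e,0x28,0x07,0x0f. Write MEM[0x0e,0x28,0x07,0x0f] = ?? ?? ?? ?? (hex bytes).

MEM[0x0e,0x28,0x07,0x0f] = 58 97 52 52

  after D0: wrote 7B at 0x22 = 6b3caada858597
  after D1: wrote 5B at 0x21 = 85975d80f2
  after D2: wrote 3B at 0x06 = 58524e
  after D3: wrote 3B at 0x0e = 58524e
query mem[0x0e]=0x58, mem[0x28]=0x97, mem[0x07]=0x52, mem[0x0f]=0x52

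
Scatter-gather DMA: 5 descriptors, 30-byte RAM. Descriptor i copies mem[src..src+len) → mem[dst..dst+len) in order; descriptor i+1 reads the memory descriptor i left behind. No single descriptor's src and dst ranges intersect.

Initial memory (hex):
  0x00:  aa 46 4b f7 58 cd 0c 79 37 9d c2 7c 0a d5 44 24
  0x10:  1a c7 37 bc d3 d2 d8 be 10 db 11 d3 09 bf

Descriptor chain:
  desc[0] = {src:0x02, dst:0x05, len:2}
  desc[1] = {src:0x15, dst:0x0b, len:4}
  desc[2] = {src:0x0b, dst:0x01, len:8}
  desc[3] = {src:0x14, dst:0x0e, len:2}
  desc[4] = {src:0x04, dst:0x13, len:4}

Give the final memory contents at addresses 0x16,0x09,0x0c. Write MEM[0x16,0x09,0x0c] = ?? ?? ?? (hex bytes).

[0] 0x02->0x05 len=2 : 4b f7
[1] 0x15->0x0b len=4 : d2 d8 be 10
[2] 0x0b->0x01 len=8 : d2 d8 be 10 24 1a c7 37
[3] 0x14->0x0e len=2 : d3 d2
[4] 0x04->0x13 len=4 : 10 24 1a c7
query mem[0x16]=0xc7, mem[0x09]=0x9d, mem[0x0c]=0xd8

MEM[0x16,0x09,0x0c] = c7 9d d8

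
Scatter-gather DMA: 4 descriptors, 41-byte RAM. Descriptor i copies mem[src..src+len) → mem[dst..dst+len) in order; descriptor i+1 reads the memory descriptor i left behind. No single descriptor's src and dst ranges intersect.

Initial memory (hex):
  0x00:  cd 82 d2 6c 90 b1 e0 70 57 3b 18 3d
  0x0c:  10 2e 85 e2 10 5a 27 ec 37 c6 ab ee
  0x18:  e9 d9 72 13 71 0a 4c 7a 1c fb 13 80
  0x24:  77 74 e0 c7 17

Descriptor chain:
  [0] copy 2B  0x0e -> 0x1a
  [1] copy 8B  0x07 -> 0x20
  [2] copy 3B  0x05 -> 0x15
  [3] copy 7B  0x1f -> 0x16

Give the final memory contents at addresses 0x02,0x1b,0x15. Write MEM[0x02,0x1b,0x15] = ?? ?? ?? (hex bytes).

  after D0: wrote 2B at 0x1a = 85e2
  after D1: wrote 8B at 0x20 = 70573b183d102e85
  after D2: wrote 3B at 0x15 = b1e070
  after D3: wrote 7B at 0x16 = 7a70573b183d10
query mem[0x02]=0xd2, mem[0x1b]=0x3d, mem[0x15]=0xb1

MEM[0x02,0x1b,0x15] = d2 3d b1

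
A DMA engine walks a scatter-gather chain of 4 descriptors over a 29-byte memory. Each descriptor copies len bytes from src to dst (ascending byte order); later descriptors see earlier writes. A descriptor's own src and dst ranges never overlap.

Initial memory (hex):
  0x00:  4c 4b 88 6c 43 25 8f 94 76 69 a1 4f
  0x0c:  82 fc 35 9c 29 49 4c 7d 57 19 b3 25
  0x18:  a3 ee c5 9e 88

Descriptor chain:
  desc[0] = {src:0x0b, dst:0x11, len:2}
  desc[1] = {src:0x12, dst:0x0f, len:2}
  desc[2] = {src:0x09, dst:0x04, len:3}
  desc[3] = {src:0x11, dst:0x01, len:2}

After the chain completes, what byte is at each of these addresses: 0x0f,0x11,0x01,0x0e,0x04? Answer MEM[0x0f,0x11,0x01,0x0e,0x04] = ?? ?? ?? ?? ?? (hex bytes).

[0] 0x0b->0x11 len=2 : 4f 82
[1] 0x12->0x0f len=2 : 82 7d
[2] 0x09->0x04 len=3 : 69 a1 4f
[3] 0x11->0x01 len=2 : 4f 82
query mem[0x0f]=0x82, mem[0x11]=0x4f, mem[0x01]=0x4f, mem[0x0e]=0x35, mem[0x04]=0x69

MEM[0x0f,0x11,0x01,0x0e,0x04] = 82 4f 4f 35 69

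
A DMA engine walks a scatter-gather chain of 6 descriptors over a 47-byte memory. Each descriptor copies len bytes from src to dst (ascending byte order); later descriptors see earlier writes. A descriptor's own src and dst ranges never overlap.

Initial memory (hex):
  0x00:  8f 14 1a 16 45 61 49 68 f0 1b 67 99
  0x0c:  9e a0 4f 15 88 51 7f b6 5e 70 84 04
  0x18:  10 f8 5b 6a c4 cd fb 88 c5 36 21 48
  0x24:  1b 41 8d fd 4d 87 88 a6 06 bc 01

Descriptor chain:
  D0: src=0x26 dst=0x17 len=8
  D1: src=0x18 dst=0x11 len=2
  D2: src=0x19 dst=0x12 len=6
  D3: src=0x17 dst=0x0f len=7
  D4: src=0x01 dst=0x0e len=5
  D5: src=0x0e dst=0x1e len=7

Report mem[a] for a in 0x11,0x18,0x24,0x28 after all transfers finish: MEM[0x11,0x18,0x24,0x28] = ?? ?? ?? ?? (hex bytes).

MEM[0x11,0x18,0x24,0x28] = 45 fd a6 4d

  after D0: wrote 8B at 0x17 = 8dfd4d8788a606bc
  after D1: wrote 2B at 0x11 = fd4d
  after D2: wrote 6B at 0x12 = 4d8788a606bc
  after D3: wrote 7B at 0x0f = bcfd4d8788a606
  after D4: wrote 5B at 0x0e = 141a164561
  after D5: wrote 7B at 0x1e = 141a16456188a6
query mem[0x11]=0x45, mem[0x18]=0xfd, mem[0x24]=0xa6, mem[0x28]=0x4d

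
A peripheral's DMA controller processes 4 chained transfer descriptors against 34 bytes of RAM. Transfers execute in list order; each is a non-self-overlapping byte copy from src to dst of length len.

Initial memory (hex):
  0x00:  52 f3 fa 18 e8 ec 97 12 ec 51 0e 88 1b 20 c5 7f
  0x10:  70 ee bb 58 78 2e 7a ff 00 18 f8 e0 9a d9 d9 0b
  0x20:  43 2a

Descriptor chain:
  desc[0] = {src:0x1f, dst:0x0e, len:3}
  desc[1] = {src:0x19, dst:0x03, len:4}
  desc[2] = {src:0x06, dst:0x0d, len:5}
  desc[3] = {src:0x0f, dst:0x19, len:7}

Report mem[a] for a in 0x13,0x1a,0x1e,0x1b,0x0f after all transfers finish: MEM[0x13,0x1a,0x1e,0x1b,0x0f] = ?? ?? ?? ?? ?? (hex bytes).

D0: mem[0x0e..0x10] <- [0b 43 2a]
D1: mem[0x03..0x06] <- [18 f8 e0 9a]
D2: mem[0x0d..0x11] <- [9a 12 ec 51 0e]
D3: mem[0x19..0x1f] <- [ec 51 0e bb 58 78 2e]
query mem[0x13]=0x58, mem[0x1a]=0x51, mem[0x1e]=0x78, mem[0x1b]=0x0e, mem[0x0f]=0xec

MEM[0x13,0x1a,0x1e,0x1b,0x0f] = 58 51 78 0e ec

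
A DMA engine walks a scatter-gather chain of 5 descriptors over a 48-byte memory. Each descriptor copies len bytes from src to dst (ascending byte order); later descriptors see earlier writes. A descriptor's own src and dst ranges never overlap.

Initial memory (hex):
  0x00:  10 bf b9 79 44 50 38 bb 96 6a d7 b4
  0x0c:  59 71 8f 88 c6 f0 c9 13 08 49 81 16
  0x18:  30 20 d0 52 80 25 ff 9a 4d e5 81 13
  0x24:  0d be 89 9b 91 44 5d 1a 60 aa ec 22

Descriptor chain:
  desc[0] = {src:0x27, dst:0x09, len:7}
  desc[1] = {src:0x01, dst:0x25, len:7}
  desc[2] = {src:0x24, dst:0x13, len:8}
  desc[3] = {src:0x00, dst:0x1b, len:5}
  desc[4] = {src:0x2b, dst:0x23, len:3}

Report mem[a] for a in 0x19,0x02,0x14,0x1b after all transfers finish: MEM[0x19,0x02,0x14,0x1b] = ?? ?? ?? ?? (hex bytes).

D0: mem[0x09..0x0f] <- [9b 91 44 5d 1a 60 aa]
D1: mem[0x25..0x2b] <- [bf b9 79 44 50 38 bb]
D2: mem[0x13..0x1a] <- [0d bf b9 79 44 50 38 bb]
D3: mem[0x1b..0x1f] <- [10 bf b9 79 44]
D4: mem[0x23..0x25] <- [bb 60 aa]
query mem[0x19]=0x38, mem[0x02]=0xb9, mem[0x14]=0xbf, mem[0x1b]=0x10

MEM[0x19,0x02,0x14,0x1b] = 38 b9 bf 10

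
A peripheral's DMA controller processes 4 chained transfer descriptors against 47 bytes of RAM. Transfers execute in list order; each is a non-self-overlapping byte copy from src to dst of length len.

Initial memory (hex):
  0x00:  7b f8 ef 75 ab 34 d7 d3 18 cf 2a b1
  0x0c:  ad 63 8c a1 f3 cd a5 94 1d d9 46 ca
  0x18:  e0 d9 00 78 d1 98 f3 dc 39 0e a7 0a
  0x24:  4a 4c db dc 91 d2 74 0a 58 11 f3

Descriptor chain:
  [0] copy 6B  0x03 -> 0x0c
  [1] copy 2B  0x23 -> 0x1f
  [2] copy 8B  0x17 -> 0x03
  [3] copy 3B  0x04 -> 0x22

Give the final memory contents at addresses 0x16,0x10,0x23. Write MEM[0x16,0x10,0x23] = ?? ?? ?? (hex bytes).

[0] 0x03->0x0c len=6 : 75 ab 34 d7 d3 18
[1] 0x23->0x1f len=2 : 0a 4a
[2] 0x17->0x03 len=8 : ca e0 d9 00 78 d1 98 f3
[3] 0x04->0x22 len=3 : e0 d9 00
query mem[0x16]=0x46, mem[0x10]=0xd3, mem[0x23]=0xd9

MEM[0x16,0x10,0x23] = 46 d3 d9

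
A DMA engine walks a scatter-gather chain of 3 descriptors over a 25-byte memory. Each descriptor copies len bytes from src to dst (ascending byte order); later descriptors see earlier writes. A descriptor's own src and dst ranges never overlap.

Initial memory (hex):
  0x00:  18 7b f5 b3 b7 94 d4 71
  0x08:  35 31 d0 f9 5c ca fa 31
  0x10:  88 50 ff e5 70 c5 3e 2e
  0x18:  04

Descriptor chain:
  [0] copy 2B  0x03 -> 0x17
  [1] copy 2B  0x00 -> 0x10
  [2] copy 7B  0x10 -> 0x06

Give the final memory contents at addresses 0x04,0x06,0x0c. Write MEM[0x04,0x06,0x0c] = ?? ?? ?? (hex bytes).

MEM[0x04,0x06,0x0c] = b7 18 3e

#0 dst[0x17+2] := {0xb3,0xb7}
#1 dst[0x10+2] := {0x18,0x7b}
#2 dst[0x06+7] := {0x18,0x7b,0xff,0xe5,0x70,0xc5,0x3e}
query mem[0x04]=0xb7, mem[0x06]=0x18, mem[0x0c]=0x3e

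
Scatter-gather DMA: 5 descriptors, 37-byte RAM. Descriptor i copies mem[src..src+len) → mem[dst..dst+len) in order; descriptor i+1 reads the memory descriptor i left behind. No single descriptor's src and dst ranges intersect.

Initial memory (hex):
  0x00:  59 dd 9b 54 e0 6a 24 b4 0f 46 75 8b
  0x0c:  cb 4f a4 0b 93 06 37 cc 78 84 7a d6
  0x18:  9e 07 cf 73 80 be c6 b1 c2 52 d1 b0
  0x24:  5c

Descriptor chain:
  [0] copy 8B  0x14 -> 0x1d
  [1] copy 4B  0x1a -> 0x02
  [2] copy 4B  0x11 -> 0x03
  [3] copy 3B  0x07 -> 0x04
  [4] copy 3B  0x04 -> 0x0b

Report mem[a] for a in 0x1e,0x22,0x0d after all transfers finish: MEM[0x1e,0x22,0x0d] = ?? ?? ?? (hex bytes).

MEM[0x1e,0x22,0x0d] = 84 07 46

[0] 0x14->0x1d len=8 : 78 84 7a d6 9e 07 cf 73
[1] 0x1a->0x02 len=4 : cf 73 80 78
[2] 0x11->0x03 len=4 : 06 37 cc 78
[3] 0x07->0x04 len=3 : b4 0f 46
[4] 0x04->0x0b len=3 : b4 0f 46
query mem[0x1e]=0x84, mem[0x22]=0x07, mem[0x0d]=0x46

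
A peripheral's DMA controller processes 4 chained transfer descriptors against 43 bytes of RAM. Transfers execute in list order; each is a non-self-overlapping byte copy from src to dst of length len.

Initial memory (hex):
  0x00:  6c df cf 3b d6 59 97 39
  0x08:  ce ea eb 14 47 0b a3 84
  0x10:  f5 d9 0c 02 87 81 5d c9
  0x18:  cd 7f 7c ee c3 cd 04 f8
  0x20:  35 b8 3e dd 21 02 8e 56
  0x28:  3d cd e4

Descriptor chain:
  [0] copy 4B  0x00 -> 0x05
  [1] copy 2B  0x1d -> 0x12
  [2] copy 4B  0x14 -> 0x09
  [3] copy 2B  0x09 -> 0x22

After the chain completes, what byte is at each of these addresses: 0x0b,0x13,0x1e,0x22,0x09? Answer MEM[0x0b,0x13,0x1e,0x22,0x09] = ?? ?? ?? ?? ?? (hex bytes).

D0: mem[0x05..0x08] <- [6c df cf 3b]
D1: mem[0x12..0x13] <- [cd 04]
D2: mem[0x09..0x0c] <- [87 81 5d c9]
D3: mem[0x22..0x23] <- [87 81]
query mem[0x0b]=0x5d, mem[0x13]=0x04, mem[0x1e]=0x04, mem[0x22]=0x87, mem[0x09]=0x87

MEM[0x0b,0x13,0x1e,0x22,0x09] = 5d 04 04 87 87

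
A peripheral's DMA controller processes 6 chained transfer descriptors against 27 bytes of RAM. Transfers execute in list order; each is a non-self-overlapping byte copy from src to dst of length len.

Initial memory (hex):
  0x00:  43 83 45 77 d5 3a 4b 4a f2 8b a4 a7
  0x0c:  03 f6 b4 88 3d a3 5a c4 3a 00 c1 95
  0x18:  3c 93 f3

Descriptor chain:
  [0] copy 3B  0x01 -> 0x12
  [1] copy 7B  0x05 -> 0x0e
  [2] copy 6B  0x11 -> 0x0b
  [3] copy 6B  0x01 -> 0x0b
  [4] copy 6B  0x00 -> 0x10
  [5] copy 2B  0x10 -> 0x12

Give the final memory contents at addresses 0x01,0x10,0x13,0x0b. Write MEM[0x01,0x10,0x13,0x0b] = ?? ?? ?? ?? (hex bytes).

MEM[0x01,0x10,0x13,0x0b] = 83 43 83 83

  after D0: wrote 3B at 0x12 = 834577
  after D1: wrote 7B at 0x0e = 3a4b4af28ba4a7
  after D2: wrote 6B at 0x0b = f28ba4a700c1
  after D3: wrote 6B at 0x0b = 834577d53a4b
  after D4: wrote 6B at 0x10 = 43834577d53a
  after D5: wrote 2B at 0x12 = 4383
query mem[0x01]=0x83, mem[0x10]=0x43, mem[0x13]=0x83, mem[0x0b]=0x83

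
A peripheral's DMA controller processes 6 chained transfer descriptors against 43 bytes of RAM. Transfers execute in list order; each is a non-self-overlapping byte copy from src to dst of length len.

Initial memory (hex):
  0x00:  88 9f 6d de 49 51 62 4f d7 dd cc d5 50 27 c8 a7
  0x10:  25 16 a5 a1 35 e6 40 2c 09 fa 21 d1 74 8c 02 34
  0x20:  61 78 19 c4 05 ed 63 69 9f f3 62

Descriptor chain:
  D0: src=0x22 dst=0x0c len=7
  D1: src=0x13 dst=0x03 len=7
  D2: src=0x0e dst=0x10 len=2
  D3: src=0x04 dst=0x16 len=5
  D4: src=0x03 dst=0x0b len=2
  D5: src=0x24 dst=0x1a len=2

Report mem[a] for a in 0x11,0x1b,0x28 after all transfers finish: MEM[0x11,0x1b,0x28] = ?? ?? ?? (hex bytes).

MEM[0x11,0x1b,0x28] = ed ed 9f

[0] 0x22->0x0c len=7 : 19 c4 05 ed 63 69 9f
[1] 0x13->0x03 len=7 : a1 35 e6 40 2c 09 fa
[2] 0x0e->0x10 len=2 : 05 ed
[3] 0x04->0x16 len=5 : 35 e6 40 2c 09
[4] 0x03->0x0b len=2 : a1 35
[5] 0x24->0x1a len=2 : 05 ed
query mem[0x11]=0xed, mem[0x1b]=0xed, mem[0x28]=0x9f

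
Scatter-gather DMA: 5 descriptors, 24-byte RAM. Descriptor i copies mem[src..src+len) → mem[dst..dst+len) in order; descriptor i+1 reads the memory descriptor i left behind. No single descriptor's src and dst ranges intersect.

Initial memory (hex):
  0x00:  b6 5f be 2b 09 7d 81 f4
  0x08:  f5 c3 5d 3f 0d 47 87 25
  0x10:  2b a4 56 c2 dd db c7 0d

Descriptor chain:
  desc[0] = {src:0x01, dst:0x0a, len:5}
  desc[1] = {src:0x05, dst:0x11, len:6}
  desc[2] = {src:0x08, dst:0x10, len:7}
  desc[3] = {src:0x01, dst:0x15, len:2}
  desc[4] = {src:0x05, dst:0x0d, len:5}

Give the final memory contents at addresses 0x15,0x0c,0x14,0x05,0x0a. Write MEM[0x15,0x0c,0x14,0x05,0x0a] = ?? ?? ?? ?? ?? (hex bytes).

[0] 0x01->0x0a len=5 : 5f be 2b 09 7d
[1] 0x05->0x11 len=6 : 7d 81 f4 f5 c3 5f
[2] 0x08->0x10 len=7 : f5 c3 5f be 2b 09 7d
[3] 0x01->0x15 len=2 : 5f be
[4] 0x05->0x0d len=5 : 7d 81 f4 f5 c3
query mem[0x15]=0x5f, mem[0x0c]=0x2b, mem[0x14]=0x2b, mem[0x05]=0x7d, mem[0x0a]=0x5f

MEM[0x15,0x0c,0x14,0x05,0x0a] = 5f 2b 2b 7d 5f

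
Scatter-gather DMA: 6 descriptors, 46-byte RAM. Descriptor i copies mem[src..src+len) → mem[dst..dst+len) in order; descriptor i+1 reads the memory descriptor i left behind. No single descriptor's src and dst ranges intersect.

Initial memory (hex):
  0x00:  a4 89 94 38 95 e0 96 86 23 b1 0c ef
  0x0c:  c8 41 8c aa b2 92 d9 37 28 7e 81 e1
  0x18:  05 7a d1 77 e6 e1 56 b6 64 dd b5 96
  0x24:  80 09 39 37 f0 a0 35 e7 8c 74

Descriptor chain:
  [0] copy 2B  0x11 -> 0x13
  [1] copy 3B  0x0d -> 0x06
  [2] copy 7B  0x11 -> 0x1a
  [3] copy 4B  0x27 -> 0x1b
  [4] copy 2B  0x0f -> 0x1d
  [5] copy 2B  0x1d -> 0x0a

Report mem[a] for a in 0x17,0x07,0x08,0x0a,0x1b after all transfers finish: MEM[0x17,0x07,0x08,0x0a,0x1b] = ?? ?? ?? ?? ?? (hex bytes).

MEM[0x17,0x07,0x08,0x0a,0x1b] = e1 8c aa aa 37

#0 dst[0x13+2] := {0x92,0xd9}
#1 dst[0x06+3] := {0x41,0x8c,0xaa}
#2 dst[0x1a+7] := {0x92,0xd9,0x92,0xd9,0x7e,0x81,0xe1}
#3 dst[0x1b+4] := {0x37,0xf0,0xa0,0x35}
#4 dst[0x1d+2] := {0xaa,0xb2}
#5 dst[0x0a+2] := {0xaa,0xb2}
query mem[0x17]=0xe1, mem[0x07]=0x8c, mem[0x08]=0xaa, mem[0x0a]=0xaa, mem[0x1b]=0x37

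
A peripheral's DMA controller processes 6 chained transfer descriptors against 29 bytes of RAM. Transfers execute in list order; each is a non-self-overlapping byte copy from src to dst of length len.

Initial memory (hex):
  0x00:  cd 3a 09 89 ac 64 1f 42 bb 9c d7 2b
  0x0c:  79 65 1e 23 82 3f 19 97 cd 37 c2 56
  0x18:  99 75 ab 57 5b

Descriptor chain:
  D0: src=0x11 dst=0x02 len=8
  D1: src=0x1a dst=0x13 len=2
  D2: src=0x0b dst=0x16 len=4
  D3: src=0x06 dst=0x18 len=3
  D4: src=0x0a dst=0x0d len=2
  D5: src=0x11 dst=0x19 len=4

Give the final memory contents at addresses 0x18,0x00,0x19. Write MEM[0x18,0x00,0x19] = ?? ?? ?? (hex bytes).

D0: mem[0x02..0x09] <- [3f 19 97 cd 37 c2 56 99]
D1: mem[0x13..0x14] <- [ab 57]
D2: mem[0x16..0x19] <- [2b 79 65 1e]
D3: mem[0x18..0x1a] <- [37 c2 56]
D4: mem[0x0d..0x0e] <- [d7 2b]
D5: mem[0x19..0x1c] <- [3f 19 ab 57]
query mem[0x18]=0x37, mem[0x00]=0xcd, mem[0x19]=0x3f

MEM[0x18,0x00,0x19] = 37 cd 3f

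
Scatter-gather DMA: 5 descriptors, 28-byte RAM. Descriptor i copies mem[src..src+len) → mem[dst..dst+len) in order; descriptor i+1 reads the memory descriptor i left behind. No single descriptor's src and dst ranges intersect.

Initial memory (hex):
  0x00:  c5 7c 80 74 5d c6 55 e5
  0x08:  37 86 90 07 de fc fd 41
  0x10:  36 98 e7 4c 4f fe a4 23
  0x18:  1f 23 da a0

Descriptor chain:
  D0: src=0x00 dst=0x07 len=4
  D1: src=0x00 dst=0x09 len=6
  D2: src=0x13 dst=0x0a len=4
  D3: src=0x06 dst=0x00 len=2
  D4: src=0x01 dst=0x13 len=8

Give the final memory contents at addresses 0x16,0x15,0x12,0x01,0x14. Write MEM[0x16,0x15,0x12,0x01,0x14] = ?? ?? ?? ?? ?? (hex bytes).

MEM[0x16,0x15,0x12,0x01,0x14] = 5d 74 e7 c5 80

#0 dst[0x07+4] := {0xc5,0x7c,0x80,0x74}
#1 dst[0x09+6] := {0xc5,0x7c,0x80,0x74,0x5d,0xc6}
#2 dst[0x0a+4] := {0x4c,0x4f,0xfe,0xa4}
#3 dst[0x00+2] := {0x55,0xc5}
#4 dst[0x13+8] := {0xc5,0x80,0x74,0x5d,0xc6,0x55,0xc5,0x7c}
query mem[0x16]=0x5d, mem[0x15]=0x74, mem[0x12]=0xe7, mem[0x01]=0xc5, mem[0x14]=0x80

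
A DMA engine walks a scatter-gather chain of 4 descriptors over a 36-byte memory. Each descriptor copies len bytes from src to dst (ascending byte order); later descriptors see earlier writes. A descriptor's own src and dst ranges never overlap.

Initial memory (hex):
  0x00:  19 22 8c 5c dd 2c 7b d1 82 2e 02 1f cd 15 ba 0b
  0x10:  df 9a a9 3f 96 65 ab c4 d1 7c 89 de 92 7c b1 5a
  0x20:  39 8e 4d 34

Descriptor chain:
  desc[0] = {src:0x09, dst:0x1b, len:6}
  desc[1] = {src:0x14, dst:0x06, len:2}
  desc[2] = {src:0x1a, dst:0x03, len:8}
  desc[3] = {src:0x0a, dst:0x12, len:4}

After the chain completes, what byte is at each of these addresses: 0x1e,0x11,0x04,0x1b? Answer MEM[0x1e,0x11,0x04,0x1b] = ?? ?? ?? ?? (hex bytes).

D0: mem[0x1b..0x20] <- [2e 02 1f cd 15 ba]
D1: mem[0x06..0x07] <- [96 65]
D2: mem[0x03..0x0a] <- [89 2e 02 1f cd 15 ba 8e]
D3: mem[0x12..0x15] <- [8e 1f cd 15]
query mem[0x1e]=0xcd, mem[0x11]=0x9a, mem[0x04]=0x2e, mem[0x1b]=0x2e

MEM[0x1e,0x11,0x04,0x1b] = cd 9a 2e 2e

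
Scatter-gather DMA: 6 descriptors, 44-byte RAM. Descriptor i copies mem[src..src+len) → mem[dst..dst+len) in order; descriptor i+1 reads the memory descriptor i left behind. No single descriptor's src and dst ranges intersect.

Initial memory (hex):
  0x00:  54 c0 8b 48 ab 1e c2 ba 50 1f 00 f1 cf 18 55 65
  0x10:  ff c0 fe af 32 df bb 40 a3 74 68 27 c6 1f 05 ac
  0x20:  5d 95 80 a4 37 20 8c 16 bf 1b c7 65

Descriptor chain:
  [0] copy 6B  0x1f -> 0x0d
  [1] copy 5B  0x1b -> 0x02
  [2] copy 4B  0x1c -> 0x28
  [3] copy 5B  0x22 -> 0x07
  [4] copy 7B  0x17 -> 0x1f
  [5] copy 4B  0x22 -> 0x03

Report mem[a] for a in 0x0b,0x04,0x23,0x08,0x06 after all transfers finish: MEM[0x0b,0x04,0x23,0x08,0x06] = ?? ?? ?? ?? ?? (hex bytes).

[0] 0x1f->0x0d len=6 : ac 5d 95 80 a4 37
[1] 0x1b->0x02 len=5 : 27 c6 1f 05 ac
[2] 0x1c->0x28 len=4 : c6 1f 05 ac
[3] 0x22->0x07 len=5 : 80 a4 37 20 8c
[4] 0x17->0x1f len=7 : 40 a3 74 68 27 c6 1f
[5] 0x22->0x03 len=4 : 68 27 c6 1f
query mem[0x0b]=0x8c, mem[0x04]=0x27, mem[0x23]=0x27, mem[0x08]=0xa4, mem[0x06]=0x1f

MEM[0x0b,0x04,0x23,0x08,0x06] = 8c 27 27 a4 1f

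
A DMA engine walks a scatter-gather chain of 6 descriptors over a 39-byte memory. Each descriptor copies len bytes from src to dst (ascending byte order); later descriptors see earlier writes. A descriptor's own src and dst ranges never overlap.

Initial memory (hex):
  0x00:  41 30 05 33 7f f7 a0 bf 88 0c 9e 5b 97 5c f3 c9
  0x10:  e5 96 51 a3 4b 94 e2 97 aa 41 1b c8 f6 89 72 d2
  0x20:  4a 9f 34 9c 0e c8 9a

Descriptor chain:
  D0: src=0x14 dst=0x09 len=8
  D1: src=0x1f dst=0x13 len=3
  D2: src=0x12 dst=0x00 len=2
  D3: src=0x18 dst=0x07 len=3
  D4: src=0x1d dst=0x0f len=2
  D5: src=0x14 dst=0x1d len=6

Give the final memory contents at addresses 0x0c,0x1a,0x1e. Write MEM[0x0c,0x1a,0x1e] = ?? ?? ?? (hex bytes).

#0 dst[0x09+8] := {0x4b,0x94,0xe2,0x97,0xaa,0x41,0x1b,0xc8}
#1 dst[0x13+3] := {0xd2,0x4a,0x9f}
#2 dst[0x00+2] := {0x51,0xd2}
#3 dst[0x07+3] := {0xaa,0x41,0x1b}
#4 dst[0x0f+2] := {0x89,0x72}
#5 dst[0x1d+6] := {0x4a,0x9f,0xe2,0x97,0xaa,0x41}
query mem[0x0c]=0x97, mem[0x1a]=0x1b, mem[0x1e]=0x9f

MEM[0x0c,0x1a,0x1e] = 97 1b 9f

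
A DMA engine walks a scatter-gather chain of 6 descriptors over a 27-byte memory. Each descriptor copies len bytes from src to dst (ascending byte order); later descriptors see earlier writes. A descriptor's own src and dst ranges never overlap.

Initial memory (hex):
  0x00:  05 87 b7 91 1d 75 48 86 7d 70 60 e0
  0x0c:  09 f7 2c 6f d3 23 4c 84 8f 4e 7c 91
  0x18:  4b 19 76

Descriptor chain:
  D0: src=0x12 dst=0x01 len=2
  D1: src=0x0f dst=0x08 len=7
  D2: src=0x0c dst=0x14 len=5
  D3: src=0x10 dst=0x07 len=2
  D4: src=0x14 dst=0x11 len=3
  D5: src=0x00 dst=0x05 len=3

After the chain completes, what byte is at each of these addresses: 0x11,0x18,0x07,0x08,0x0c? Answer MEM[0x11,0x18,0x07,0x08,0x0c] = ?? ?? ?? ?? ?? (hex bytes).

MEM[0x11,0x18,0x07,0x08,0x0c] = 84 d3 84 23 84

  after D0: wrote 2B at 0x01 = 4c84
  after D1: wrote 7B at 0x08 = 6fd3234c848f4e
  after D2: wrote 5B at 0x14 = 848f4e6fd3
  after D3: wrote 2B at 0x07 = d323
  after D4: wrote 3B at 0x11 = 848f4e
  after D5: wrote 3B at 0x05 = 054c84
query mem[0x11]=0x84, mem[0x18]=0xd3, mem[0x07]=0x84, mem[0x08]=0x23, mem[0x0c]=0x84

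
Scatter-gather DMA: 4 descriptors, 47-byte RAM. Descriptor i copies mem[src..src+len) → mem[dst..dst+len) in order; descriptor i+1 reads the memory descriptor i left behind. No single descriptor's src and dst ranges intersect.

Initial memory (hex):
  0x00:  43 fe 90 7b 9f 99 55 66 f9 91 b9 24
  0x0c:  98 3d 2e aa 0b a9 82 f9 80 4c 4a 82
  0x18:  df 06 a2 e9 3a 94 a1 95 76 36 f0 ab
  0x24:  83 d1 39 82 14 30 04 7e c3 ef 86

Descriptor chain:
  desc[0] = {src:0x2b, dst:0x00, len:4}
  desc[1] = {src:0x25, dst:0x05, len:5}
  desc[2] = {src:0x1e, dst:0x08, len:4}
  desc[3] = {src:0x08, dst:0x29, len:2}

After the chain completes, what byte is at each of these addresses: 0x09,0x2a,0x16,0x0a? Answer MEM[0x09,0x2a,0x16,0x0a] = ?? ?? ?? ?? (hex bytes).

  after D0: wrote 4B at 0x00 = 7ec3ef86
  after D1: wrote 5B at 0x05 = d139821430
  after D2: wrote 4B at 0x08 = a1957636
  after D3: wrote 2B at 0x29 = a195
query mem[0x09]=0x95, mem[0x2a]=0x95, mem[0x16]=0x4a, mem[0x0a]=0x76

MEM[0x09,0x2a,0x16,0x0a] = 95 95 4a 76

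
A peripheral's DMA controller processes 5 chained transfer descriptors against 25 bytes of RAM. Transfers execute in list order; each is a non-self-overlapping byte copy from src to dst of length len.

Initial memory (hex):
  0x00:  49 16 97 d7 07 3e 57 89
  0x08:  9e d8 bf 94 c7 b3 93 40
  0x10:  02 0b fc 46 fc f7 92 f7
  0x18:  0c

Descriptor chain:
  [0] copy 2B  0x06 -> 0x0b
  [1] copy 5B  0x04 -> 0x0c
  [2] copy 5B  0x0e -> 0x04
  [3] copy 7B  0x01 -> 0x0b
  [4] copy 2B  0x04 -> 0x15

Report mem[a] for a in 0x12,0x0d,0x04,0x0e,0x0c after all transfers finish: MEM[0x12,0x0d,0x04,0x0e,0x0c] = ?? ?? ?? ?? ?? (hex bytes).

#0 dst[0x0b+2] := {0x57,0x89}
#1 dst[0x0c+5] := {0x07,0x3e,0x57,0x89,0x9e}
#2 dst[0x04+5] := {0x57,0x89,0x9e,0x0b,0xfc}
#3 dst[0x0b+7] := {0x16,0x97,0xd7,0x57,0x89,0x9e,0x0b}
#4 dst[0x15+2] := {0x57,0x89}
query mem[0x12]=0xfc, mem[0x0d]=0xd7, mem[0x04]=0x57, mem[0x0e]=0x57, mem[0x0c]=0x97

MEM[0x12,0x0d,0x04,0x0e,0x0c] = fc d7 57 57 97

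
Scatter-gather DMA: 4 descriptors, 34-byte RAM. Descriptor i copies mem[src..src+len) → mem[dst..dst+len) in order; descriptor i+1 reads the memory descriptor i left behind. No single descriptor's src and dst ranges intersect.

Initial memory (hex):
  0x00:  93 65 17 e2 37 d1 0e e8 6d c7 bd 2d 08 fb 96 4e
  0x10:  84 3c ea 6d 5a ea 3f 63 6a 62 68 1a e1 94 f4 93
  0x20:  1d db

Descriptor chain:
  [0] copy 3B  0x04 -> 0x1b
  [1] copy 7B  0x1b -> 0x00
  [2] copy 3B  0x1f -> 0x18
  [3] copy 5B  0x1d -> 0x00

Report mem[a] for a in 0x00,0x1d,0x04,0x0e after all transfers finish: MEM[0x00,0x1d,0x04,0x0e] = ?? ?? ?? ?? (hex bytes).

MEM[0x00,0x1d,0x04,0x0e] = 0e 0e db 96

#0 dst[0x1b+3] := {0x37,0xd1,0x0e}
#1 dst[0x00+7] := {0x37,0xd1,0x0e,0xf4,0x93,0x1d,0xdb}
#2 dst[0x18+3] := {0x93,0x1d,0xdb}
#3 dst[0x00+5] := {0x0e,0xf4,0x93,0x1d,0xdb}
query mem[0x00]=0x0e, mem[0x1d]=0x0e, mem[0x04]=0xdb, mem[0x0e]=0x96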